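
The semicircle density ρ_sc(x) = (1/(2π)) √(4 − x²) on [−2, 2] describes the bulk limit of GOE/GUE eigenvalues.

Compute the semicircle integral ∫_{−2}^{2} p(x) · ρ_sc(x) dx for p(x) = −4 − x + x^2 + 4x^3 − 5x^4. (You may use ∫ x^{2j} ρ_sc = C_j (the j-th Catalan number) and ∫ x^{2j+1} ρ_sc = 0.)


Write p(x) = Σ a_i x^i, split into monomials and integrate each against ρ_sc separately.
Using ∫ x^{2j} ρ_sc = C_j = (1/(j+1)) C(2j, j) (Catalan numbers) and ∫ x^{2j+1} ρ_sc = 0 (odd monomials vanish by symmetry):
  i = 0 (even): a_0 · C_{0} = -4 · 1 = -4
  i = 1 (odd): ∫ x^1 ρ_sc = 0 (vanishes)
  i = 2 (even): a_2 · C_{1} = 1 · 1 = 1
  i = 3 (odd): ∫ x^3 ρ_sc = 0 (vanishes)
  i = 4 (even): a_4 · C_{2} = -5 · 2 = -10

Summing the contributions: ∫_{−2}^{2} p(x) ρ_sc(x) dx = (-4) + 1 + (-10) = -13.


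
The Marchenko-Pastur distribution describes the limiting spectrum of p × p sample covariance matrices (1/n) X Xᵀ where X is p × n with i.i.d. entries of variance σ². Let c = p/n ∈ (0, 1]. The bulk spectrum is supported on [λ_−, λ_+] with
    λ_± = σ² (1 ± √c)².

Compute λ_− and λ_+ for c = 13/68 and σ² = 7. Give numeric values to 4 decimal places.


c = 13/68 = 0.191176; √c = 0.437237.
λ_− = σ² (1 − √c)² = 7 · (1 − 0.437237)² = 7 · (0.562763)² = 2.216913.
λ_+ = σ² (1 + √c)² = 7 · (1 + 0.437237)² = 7 · (1.437237)² = 14.459558.

Rounded to 4 decimal places: λ_− ≈ 2.2169, λ_+ ≈ 14.4596.


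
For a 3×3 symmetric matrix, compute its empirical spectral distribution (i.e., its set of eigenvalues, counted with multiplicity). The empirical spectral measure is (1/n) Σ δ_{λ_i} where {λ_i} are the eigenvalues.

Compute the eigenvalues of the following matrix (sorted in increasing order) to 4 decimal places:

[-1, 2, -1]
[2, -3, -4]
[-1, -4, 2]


Since M is real symmetric, all three eigenvalues are real; they are the roots of det(λI − M) = λ³ − (tr M) λ² + s λ − det M, where s is the sum of the principal 2×2 minors.
tr M = -1 + (-3) + 2 = -2.
s = ((-1)·(-3) − 2²) + ((-1)·2 − (-1)²) + ((-3)·2 − (-4)²) = -1 + (-3) + (-22) = -26.
det M (expand along row 1) = (-1)·(-22) − 2·0 + (-1)·(-11) = 33.
Characteristic polynomial: λ³ + 2λ² − 26λ − 33 = 0.
Substitute λ = y + (tr M)/3 = y − 0.666667 to remove the quadratic term: y³ + p·y + q = 0 with p = s − (tr M)²/3 = -27.333333 and q = −2(tr M)³/27 + (tr M)·s/3 − det M = -15.074074.
Three real roots ⇒ use the trigonometric (Viète) form: r = 2√(−p/3) = 6.036923, φ = arccos(3q/(p·r)) = arccos(0.274059) = 1.293186 rad.
y_k = r·cos(φ/3 − 2πk/3) for k = 0, 1, 2 gives y = 5.484681, -0.557841, -4.926840.
λ_k = y_k − 0.666667 gives λ = 4.8180, -1.2245, -5.5935 (check: the sum is -2.0000 = tr M).

Eigenvalues sorted in increasing order: [-5.5935, -1.2245, 4.8180].


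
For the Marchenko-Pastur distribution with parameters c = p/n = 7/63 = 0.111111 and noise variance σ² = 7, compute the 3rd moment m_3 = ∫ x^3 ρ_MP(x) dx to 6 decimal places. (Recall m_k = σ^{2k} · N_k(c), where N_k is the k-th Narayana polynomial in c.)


E[X³] = σ⁶ (1 + 3c + c²) (third MP moment). With σ² = 7 (so σ⁶ = 343) and c = 7/63 = 0.111111: E[X³] = 343 · (1 + 3·0.111111 + (0.111111)²) = 343 · 1.345679.

So E[X^3] = 461.567901.


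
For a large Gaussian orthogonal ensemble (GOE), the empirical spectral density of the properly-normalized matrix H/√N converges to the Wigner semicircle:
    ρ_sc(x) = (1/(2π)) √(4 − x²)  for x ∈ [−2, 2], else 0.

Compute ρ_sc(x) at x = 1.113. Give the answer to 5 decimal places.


ρ_sc(x) = (1/(2π)) √(4 − x²). With x = 1.113:
  4 − x² = 4 − (1.113)² = 4 − 1.238769 = 2.761231.
  √(4 − x²) = 1.661695.
  1/(2π) = 0.159155.
  ρ_sc(1.113) = 0.159155 · 1.661695 = 0.264467.

Rounded to 5 decimal places: ρ_sc(1.113) ≈ 0.26447.


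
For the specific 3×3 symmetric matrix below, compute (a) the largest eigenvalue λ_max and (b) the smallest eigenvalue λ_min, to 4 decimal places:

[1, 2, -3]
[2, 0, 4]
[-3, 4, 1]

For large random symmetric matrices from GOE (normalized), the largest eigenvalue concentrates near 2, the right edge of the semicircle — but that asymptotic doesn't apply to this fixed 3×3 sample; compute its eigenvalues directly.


Since M is real symmetric, all three eigenvalues are real; they are the roots of det(λI − M) = λ³ − (tr M) λ² + s λ − det M, where s is the sum of the principal 2×2 minors.
tr M = 1 + 0 + 1 = 2.
s = (1·0 − 2²) + (1·1 − (-3)²) + (0·1 − 4²) = -4 + (-8) + (-16) = -28.
det M (expand along row 1) = 1·(-16) − 2·14 + (-3)·8 = -68.
Characteristic polynomial: λ³ − 2λ² − 28λ + 68 = 0.
Substitute λ = y + (tr M)/3 = y + 0.666667 to remove the quadratic term: y³ + p·y + q = 0 with p = s − (tr M)²/3 = -29.333333 and q = −2(tr M)³/27 + (tr M)·s/3 − det M = 48.740741.
Three real roots ⇒ use the trigonometric (Viète) form: r = 2√(−p/3) = 6.253888, φ = arccos(3q/(p·r)) = arccos(-0.797080) = 2.493240 rad.
y_k = r·cos(φ/3 − 2πk/3) for k = 0, 1, 2 gives y = 4.215610, 1.892796, -6.108406.
λ_k = y_k + 0.666667 gives λ = 4.8823, 2.5595, -5.4417 (check: the sum is 2.0000 = tr M).

Hence λ_max = 4.8823 and λ_min = -5.4417.


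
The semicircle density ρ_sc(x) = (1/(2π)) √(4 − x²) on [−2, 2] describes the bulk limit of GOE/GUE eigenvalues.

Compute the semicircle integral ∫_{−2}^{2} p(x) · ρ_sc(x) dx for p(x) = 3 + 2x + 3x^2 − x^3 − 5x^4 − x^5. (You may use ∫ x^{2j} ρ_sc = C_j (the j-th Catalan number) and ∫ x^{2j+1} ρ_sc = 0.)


Write p(x) = Σ a_i x^i, split into monomials and integrate each against ρ_sc separately.
Using ∫ x^{2j} ρ_sc = C_j = (1/(j+1)) C(2j, j) (Catalan numbers) and ∫ x^{2j+1} ρ_sc = 0 (odd monomials vanish by symmetry):
  i = 0 (even): a_0 · C_{0} = 3 · 1 = 3
  i = 1 (odd): ∫ x^1 ρ_sc = 0 (vanishes)
  i = 2 (even): a_2 · C_{1} = 3 · 1 = 3
  i = 3 (odd): ∫ x^3 ρ_sc = 0 (vanishes)
  i = 4 (even): a_4 · C_{2} = -5 · 2 = -10
  i = 5 (odd): ∫ x^5 ρ_sc = 0 (vanishes)

Summing the contributions: ∫_{−2}^{2} p(x) ρ_sc(x) dx = 3 + 3 + (-10) = -4.


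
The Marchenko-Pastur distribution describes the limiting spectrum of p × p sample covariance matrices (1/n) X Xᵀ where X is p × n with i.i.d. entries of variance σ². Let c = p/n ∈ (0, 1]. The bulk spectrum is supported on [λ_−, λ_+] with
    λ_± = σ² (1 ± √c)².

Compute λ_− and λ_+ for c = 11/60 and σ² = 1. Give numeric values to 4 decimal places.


c = 11/60 = 0.183333; √c = 0.428174.
λ_− = σ² (1 − √c)² = 1 · (1 − 0.428174)² = 1 · (0.571826)² = 0.326984.
λ_+ = σ² (1 + √c)² = 1 · (1 + 0.428174)² = 1 · (1.428174)² = 2.039682.

Rounded to 4 decimal places: λ_− ≈ 0.3270, λ_+ ≈ 2.0397.


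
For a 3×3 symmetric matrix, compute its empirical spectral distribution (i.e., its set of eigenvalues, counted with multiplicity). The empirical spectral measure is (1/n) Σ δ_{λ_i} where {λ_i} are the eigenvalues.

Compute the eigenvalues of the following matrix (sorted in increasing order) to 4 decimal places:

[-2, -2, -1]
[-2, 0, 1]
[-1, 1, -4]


Since M is real symmetric, all three eigenvalues are real; they are the roots of det(λI − M) = λ³ − (tr M) λ² + s λ − det M, where s is the sum of the principal 2×2 minors.
tr M = -2 + 0 + (-4) = -6.
s = ((-2)·0 − (-2)²) + ((-2)·(-4) − (-1)²) + (0·(-4) − 1²) = -4 + 7 + (-1) = 2.
det M (expand along row 1) = (-2)·(-1) − (-2)·9 + (-1)·(-2) = 22.
Characteristic polynomial: λ³ + 6λ² + 2λ − 22 = 0.
Substitute λ = y + (tr M)/3 = y − 2.000000 to remove the quadratic term: y³ + p·y + q = 0 with p = s − (tr M)²/3 = -10.000000 and q = −2(tr M)³/27 + (tr M)·s/3 − det M = -10.000000.
Three real roots ⇒ use the trigonometric (Viète) form: r = 2√(−p/3) = 3.651484, φ = arccos(3q/(p·r)) = arccos(0.821584) = 0.606613 rad.
y_k = r·cos(φ/3 − 2πk/3) for k = 0, 1, 2 gives y = 3.577089, -1.153467, -2.423622.
λ_k = y_k − 2.000000 gives λ = 1.5771, -3.1535, -4.4236 (check: the sum is -6.0000 = tr M).

Eigenvalues sorted in increasing order: [-4.4236, -3.1535, 1.5771].


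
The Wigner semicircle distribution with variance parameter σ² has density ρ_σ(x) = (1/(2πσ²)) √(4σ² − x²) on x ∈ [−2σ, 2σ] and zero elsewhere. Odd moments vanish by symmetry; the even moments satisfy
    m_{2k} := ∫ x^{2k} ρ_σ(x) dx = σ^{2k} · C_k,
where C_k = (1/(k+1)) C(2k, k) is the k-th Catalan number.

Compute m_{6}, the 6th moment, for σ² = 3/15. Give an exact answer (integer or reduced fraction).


By the scaled semicircle moment identity, m_{2k} = σ^{2k} · C_k with k = 3.
C_3 = (1/(k+1)) · C(2k, k) = (1/4) · C(6, 3) = (1/4) · 20 = 5.
σ^{2k} = (σ²)^k = (3/15)^3 = 1/125.

Therefore m_{6} = σ^{6} · C_3 = (1/125) · 5 = 1/25.


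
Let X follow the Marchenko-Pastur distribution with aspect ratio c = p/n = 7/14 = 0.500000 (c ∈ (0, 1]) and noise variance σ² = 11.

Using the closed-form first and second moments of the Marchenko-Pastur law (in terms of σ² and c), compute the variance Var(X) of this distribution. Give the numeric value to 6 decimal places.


Recall the MP moments m_1 = E[X] = σ² and m_2 = E[X²] = σ⁴ (1 + c).
m_1 = E[X] = σ² = 11, so m_1² = 121.
m_2 = E[X²] = σ⁴ (1 + c) = 121 · (1 + 0.500000) = 121 · 1.500000 = 181.500000.
(Note m_2 − m_1² simplifies to c · σ⁴ = 0.500000 · 121.)

Var(X) = m_2 − m_1² = 181.500000 − 121 = 60.500000.


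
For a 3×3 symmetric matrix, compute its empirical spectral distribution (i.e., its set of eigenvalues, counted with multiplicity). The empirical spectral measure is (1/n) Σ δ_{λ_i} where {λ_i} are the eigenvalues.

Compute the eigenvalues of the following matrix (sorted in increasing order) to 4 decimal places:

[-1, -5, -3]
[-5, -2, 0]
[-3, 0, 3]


Since M is real symmetric, all three eigenvalues are real; they are the roots of det(λI − M) = λ³ − (tr M) λ² + s λ − det M, where s is the sum of the principal 2×2 minors.
tr M = -1 + (-2) + 3 = 0.
s = ((-1)·(-2) − (-5)²) + ((-1)·3 − (-3)²) + ((-2)·3 − 0²) = -23 + (-12) + (-6) = -41.
det M (expand along row 1) = (-1)·(-6) − (-5)·(-15) + (-3)·(-6) = -51.
Characteristic polynomial: λ³ − 41λ + 51 = 0.
Substitute λ = y + (tr M)/3 = y + 0.000000 to remove the quadratic term: y³ + p·y + q = 0 with p = s − (tr M)²/3 = -41.000000 and q = −2(tr M)³/27 + (tr M)·s/3 − det M = 51.000000.
Three real roots ⇒ use the trigonometric (Viète) form: r = 2√(−p/3) = 7.393691, φ = arccos(3q/(p·r)) = arccos(-0.504715) = 2.099848 rad.
y_k = r·cos(φ/3 − 2πk/3) for k = 0, 1, 2 gives y = 5.655248, 1.297134, -6.952382.
λ_k = y_k + 0.000000 gives λ = 5.6552, 1.2971, -6.9524 (check: the sum is 0.0000 = tr M).

Eigenvalues sorted in increasing order: [-6.9524, 1.2971, 5.6552].


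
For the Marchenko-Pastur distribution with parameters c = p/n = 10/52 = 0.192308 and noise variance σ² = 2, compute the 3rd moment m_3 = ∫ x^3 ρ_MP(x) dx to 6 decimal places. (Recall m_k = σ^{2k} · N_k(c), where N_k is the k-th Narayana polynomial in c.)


E[X³] = σ⁶ (1 + 3c + c²) (third MP moment). With σ² = 2 (so σ⁶ = 8) and c = 10/52 = 0.192308: E[X³] = 8 · (1 + 3·0.192308 + (0.192308)²) = 8 · 1.613905.

So E[X^3] = 12.911243.


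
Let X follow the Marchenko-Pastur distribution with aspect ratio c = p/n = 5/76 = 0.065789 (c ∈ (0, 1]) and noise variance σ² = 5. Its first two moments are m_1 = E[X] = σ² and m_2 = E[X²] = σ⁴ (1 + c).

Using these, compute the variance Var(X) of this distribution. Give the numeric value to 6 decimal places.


m_1 = E[X] = σ² = 5, so m_1² = 25.
m_2 = E[X²] = σ⁴ (1 + c) = 25 · (1 + 0.065789) = 25 · 1.065789 = 26.644737.
(Note m_2 − m_1² simplifies to c · σ⁴ = 0.065789 · 25.)

Var(X) = m_2 − m_1² = 26.644737 − 25 = 1.644737.


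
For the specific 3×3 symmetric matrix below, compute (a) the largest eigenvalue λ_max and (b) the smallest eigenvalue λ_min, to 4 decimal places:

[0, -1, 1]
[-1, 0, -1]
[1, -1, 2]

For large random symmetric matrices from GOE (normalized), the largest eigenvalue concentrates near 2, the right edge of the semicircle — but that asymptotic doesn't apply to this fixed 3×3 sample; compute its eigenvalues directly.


Since M is real symmetric, all three eigenvalues are real; they are the roots of det(λI − M) = λ³ − (tr M) λ² + s λ − det M, where s is the sum of the principal 2×2 minors.
tr M = 0 + 0 + 2 = 2.
s = (0·0 − (-1)²) + (0·2 − 1²) + (0·2 − (-1)²) = -1 + (-1) + (-1) = -3.
det M (expand along row 1) = 0·(-1) − (-1)·(-1) + 1·1 = 0.
Characteristic polynomial: λ³ − 2λ² − 3λ = 0.
Substitute λ = y + (tr M)/3 = y + 0.666667 to remove the quadratic term: y³ + p·y + q = 0 with p = s − (tr M)²/3 = -4.333333 and q = −2(tr M)³/27 + (tr M)·s/3 − det M = -2.592593.
Three real roots ⇒ use the trigonometric (Viète) form: r = 2√(−p/3) = 2.403701, φ = arccos(3q/(p·r)) = arccos(0.746712) = 0.727692 rad.
y_k = r·cos(φ/3 − 2πk/3) for k = 0, 1, 2 gives y = 2.333333, -0.666667, -1.666667.
λ_k = y_k + 0.666667 gives λ = 3.0000, 0.0000, -1.0000 (check: the sum is 2.0000 = tr M).

Hence λ_max = 3.0000 and λ_min = -1.0000.


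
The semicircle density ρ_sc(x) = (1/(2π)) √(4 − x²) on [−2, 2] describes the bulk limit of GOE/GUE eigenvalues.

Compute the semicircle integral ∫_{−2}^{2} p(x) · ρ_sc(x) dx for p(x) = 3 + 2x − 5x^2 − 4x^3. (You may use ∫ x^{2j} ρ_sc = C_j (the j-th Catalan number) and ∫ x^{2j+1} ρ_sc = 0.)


Write p(x) = Σ a_i x^i, split into monomials and integrate each against ρ_sc separately.
Using ∫ x^{2j} ρ_sc = C_j = (1/(j+1)) C(2j, j) (Catalan numbers) and ∫ x^{2j+1} ρ_sc = 0 (odd monomials vanish by symmetry):
  i = 0 (even): a_0 · C_{0} = 3 · 1 = 3
  i = 1 (odd): ∫ x^1 ρ_sc = 0 (vanishes)
  i = 2 (even): a_2 · C_{1} = -5 · 1 = -5
  i = 3 (odd): ∫ x^3 ρ_sc = 0 (vanishes)

Summing the contributions: ∫_{−2}^{2} p(x) ρ_sc(x) dx = 3 + (-5) = -2.


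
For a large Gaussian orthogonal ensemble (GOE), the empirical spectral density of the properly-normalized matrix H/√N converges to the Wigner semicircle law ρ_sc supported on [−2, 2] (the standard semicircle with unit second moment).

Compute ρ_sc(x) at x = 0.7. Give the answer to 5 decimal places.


ρ_sc(x) = (1/(2π)) √(4 − x²). With x = 0.7:
  4 − x² = 4 − (0.7)² = 4 − 0.490000 = 3.510000.
  √(4 − x²) = 1.873499.
  1/(2π) = 0.159155.
  ρ_sc(0.7) = 0.159155 · 1.873499 = 0.298177.

Rounded to 5 decimal places: ρ_sc(0.7) ≈ 0.29818.


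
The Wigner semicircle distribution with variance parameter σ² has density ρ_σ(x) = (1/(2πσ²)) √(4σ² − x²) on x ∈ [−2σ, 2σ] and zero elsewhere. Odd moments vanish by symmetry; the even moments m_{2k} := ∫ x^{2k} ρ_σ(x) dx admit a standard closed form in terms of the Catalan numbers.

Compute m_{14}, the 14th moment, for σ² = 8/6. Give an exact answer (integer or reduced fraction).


By the scaled semicircle moment identity, m_{2k} = σ^{2k} · C_k with k = 7.
C_7 = (1/(k+1)) · C(2k, k) = (1/8) · C(14, 7) = (1/8) · 3432 = 429.
σ^{2k} = (σ²)^k = (8/6)^7 = 16384/2187.

Therefore m_{14} = σ^{14} · C_7 = (16384/2187) · 429 = 2342912/729.


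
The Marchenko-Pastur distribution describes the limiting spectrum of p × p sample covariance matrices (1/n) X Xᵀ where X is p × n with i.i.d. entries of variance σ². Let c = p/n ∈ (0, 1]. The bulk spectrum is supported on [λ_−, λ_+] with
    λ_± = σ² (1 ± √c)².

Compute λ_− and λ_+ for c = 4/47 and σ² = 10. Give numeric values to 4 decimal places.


c = 4/47 = 0.085106; √c = 0.291730.
λ_− = σ² (1 − √c)² = 10 · (1 − 0.291730)² = 10 · (0.708270)² = 5.016464.
λ_+ = σ² (1 + √c)² = 10 · (1 + 0.291730)² = 10 · (1.291730)² = 16.685663.

Rounded to 4 decimal places: λ_− ≈ 5.0165, λ_+ ≈ 16.6857.


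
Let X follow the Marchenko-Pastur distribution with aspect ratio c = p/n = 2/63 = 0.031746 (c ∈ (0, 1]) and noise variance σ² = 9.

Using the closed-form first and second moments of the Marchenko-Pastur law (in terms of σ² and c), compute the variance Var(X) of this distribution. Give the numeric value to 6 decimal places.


Recall the MP moments m_1 = E[X] = σ² and m_2 = E[X²] = σ⁴ (1 + c).
m_1 = E[X] = σ² = 9, so m_1² = 81.
m_2 = E[X²] = σ⁴ (1 + c) = 81 · (1 + 0.031746) = 81 · 1.031746 = 83.571429.
(Note m_2 − m_1² simplifies to c · σ⁴ = 0.031746 · 81.)

Var(X) = m_2 − m_1² = 83.571429 − 81 = 2.571429.


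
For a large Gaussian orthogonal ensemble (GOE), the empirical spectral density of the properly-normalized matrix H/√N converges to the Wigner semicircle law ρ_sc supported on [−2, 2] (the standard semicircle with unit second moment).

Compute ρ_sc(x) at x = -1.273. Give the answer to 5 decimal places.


ρ_sc(x) = (1/(2π)) √(4 − x²). With x = -1.273:
  4 − x² = 4 − (-1.273)² = 4 − 1.620529 = 2.379471.
  √(4 − x²) = 1.542553.
  1/(2π) = 0.159155.
  ρ_sc(-1.273) = 0.159155 · 1.542553 = 0.245505.

Rounded to 5 decimal places: ρ_sc(-1.273) ≈ 0.24550.


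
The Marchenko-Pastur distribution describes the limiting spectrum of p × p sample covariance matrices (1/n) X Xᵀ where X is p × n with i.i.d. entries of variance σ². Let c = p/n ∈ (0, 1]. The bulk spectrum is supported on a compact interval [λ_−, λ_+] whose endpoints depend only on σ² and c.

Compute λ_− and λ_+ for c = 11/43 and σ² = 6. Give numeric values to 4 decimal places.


c = 11/43 = 0.255814; √c = 0.505781.
λ_− = σ² (1 − √c)² = 6 · (1 − 0.505781)² = 6 · (0.494219)² = 1.465517.
λ_+ = σ² (1 + √c)² = 6 · (1 + 0.505781)² = 6 · (1.505781)² = 13.604250.

Rounded to 4 decimal places: λ_− ≈ 1.4655, λ_+ ≈ 13.6043.


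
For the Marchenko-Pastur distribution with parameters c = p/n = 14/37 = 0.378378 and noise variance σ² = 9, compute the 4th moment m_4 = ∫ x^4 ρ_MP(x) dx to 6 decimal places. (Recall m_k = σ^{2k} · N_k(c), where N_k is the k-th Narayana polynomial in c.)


E[X⁴] = σ⁸ (1 + 6c + 6c² + c³) (fourth MP moment). With σ² = 9 (so σ⁸ = 6561) and c = 14/37 = 0.378378: E[X⁴] = 6561 · (1 + 6·0.378378 + 6·(0.378378)² + (0.378378)³) = 6561 · 4.183464.

So E[X^4] = 27447.707046.


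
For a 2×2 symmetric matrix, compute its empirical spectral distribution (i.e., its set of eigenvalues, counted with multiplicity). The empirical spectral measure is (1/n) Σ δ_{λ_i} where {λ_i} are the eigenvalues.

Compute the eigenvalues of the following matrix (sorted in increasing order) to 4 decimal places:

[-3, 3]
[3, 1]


Since M is real symmetric, both eigenvalues are real; they are the roots of det(λI − M) = λ² − (tr M) λ + det M.
tr M = -3 + 1 = -2.
det M = (-3)·1 − 3² = -3 − 9 = -12.
Characteristic polynomial: λ² + 2λ − 12 = 0.
Discriminant Δ = (tr M)² − 4·det M = 4 − (-48) = 52; √Δ = 7.211103.
λ = (tr M ± √Δ)/2 = (-2 ± 7.211103)/2, giving (tr M − √Δ)/2 = -4.6056 and (tr M + √Δ)/2 = 2.6056.

Eigenvalues sorted in increasing order: [-4.6056, 2.6056].


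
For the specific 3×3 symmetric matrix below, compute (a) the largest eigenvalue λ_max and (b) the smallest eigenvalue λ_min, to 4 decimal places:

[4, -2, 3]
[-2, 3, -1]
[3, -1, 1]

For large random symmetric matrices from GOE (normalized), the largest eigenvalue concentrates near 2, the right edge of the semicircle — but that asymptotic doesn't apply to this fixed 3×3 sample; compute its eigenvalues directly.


Since M is real symmetric, all three eigenvalues are real; they are the roots of det(λI − M) = λ³ − (tr M) λ² + s λ − det M, where s is the sum of the principal 2×2 minors.
tr M = 4 + 3 + 1 = 8.
s = (4·3 − (-2)²) + (4·1 − 3²) + (3·1 − (-1)²) = 8 + (-5) + 2 = 5.
det M (expand along row 1) = 4·2 − (-2)·1 + 3·(-7) = -11.
Characteristic polynomial: λ³ − 8λ² + 5λ + 11 = 0.
Substitute λ = y + (tr M)/3 = y + 2.666667 to remove the quadratic term: y³ + p·y + q = 0 with p = s − (tr M)²/3 = -16.333333 and q = −2(tr M)³/27 + (tr M)·s/3 − det M = -13.592593.
Three real roots ⇒ use the trigonometric (Viète) form: r = 2√(−p/3) = 4.666667, φ = arccos(3q/(p·r)) = arccos(0.534985) = 1.006306 rad.
y_k = r·cos(φ/3 − 2πk/3) for k = 0, 1, 2 gives y = 4.406580, -0.872924, -3.533656.
λ_k = y_k + 2.666667 gives λ = 7.0732, 1.7937, -0.8670 (check: the sum is 8.0000 = tr M).

Hence λ_max = 7.0732 and λ_min = -0.8670.


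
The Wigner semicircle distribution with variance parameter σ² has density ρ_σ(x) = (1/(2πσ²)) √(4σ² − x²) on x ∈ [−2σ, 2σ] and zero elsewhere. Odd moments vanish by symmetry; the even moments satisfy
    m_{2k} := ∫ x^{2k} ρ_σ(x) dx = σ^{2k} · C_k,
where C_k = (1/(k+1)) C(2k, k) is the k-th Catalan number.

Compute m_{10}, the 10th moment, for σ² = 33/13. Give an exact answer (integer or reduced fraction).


By the scaled semicircle moment identity, m_{2k} = σ^{2k} · C_k with k = 5.
C_5 = (1/(k+1)) · C(2k, k) = (1/6) · C(10, 5) = (1/6) · 252 = 42.
σ^{2k} = (σ²)^k = (33/13)^5 = 39135393/371293.

Therefore m_{10} = σ^{10} · C_5 = (39135393/371293) · 42 = 1643686506/371293.


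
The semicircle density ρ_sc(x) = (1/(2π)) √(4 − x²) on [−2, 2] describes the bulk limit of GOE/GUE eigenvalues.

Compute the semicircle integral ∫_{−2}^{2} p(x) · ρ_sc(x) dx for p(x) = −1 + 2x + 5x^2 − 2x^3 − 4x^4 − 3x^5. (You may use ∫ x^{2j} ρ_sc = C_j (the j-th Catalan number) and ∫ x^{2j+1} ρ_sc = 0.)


Write p(x) = Σ a_i x^i, split into monomials and integrate each against ρ_sc separately.
Using ∫ x^{2j} ρ_sc = C_j = (1/(j+1)) C(2j, j) (Catalan numbers) and ∫ x^{2j+1} ρ_sc = 0 (odd monomials vanish by symmetry):
  i = 0 (even): a_0 · C_{0} = -1 · 1 = -1
  i = 1 (odd): ∫ x^1 ρ_sc = 0 (vanishes)
  i = 2 (even): a_2 · C_{1} = 5 · 1 = 5
  i = 3 (odd): ∫ x^3 ρ_sc = 0 (vanishes)
  i = 4 (even): a_4 · C_{2} = -4 · 2 = -8
  i = 5 (odd): ∫ x^5 ρ_sc = 0 (vanishes)

Summing the contributions: ∫_{−2}^{2} p(x) ρ_sc(x) dx = (-1) + 5 + (-8) = -4.


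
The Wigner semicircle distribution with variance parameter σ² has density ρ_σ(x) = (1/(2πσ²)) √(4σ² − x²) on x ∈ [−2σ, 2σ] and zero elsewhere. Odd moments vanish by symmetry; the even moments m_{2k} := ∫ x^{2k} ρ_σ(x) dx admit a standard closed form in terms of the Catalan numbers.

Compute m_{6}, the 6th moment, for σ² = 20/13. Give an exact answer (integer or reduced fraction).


By the scaled semicircle moment identity, m_{2k} = σ^{2k} · C_k with k = 3.
C_3 = (1/(k+1)) · C(2k, k) = (1/4) · C(6, 3) = (1/4) · 20 = 5.
σ^{2k} = (σ²)^k = (20/13)^3 = 8000/2197.

Therefore m_{6} = σ^{6} · C_3 = (8000/2197) · 5 = 40000/2197.


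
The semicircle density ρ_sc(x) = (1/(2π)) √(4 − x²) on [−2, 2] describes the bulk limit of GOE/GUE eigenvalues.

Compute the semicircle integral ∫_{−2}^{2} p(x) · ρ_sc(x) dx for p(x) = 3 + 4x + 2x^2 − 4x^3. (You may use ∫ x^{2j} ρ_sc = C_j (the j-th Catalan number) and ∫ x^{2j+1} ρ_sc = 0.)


Write p(x) = Σ a_i x^i, split into monomials and integrate each against ρ_sc separately.
Using ∫ x^{2j} ρ_sc = C_j = (1/(j+1)) C(2j, j) (Catalan numbers) and ∫ x^{2j+1} ρ_sc = 0 (odd monomials vanish by symmetry):
  i = 0 (even): a_0 · C_{0} = 3 · 1 = 3
  i = 1 (odd): ∫ x^1 ρ_sc = 0 (vanishes)
  i = 2 (even): a_2 · C_{1} = 2 · 1 = 2
  i = 3 (odd): ∫ x^3 ρ_sc = 0 (vanishes)

Summing the contributions: ∫_{−2}^{2} p(x) ρ_sc(x) dx = 3 + 2 = 5.


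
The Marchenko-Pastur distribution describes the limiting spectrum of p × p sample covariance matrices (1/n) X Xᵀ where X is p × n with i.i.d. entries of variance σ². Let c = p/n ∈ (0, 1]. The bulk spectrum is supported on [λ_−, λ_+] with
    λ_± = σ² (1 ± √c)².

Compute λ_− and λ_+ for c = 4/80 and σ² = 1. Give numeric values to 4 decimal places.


c = 4/80 = 0.050000; √c = 0.223607.
λ_− = σ² (1 − √c)² = 1 · (1 − 0.223607)² = 1 · (0.776393)² = 0.602786.
λ_+ = σ² (1 + √c)² = 1 · (1 + 0.223607)² = 1 · (1.223607)² = 1.497214.

Rounded to 4 decimal places: λ_− ≈ 0.6028, λ_+ ≈ 1.4972.


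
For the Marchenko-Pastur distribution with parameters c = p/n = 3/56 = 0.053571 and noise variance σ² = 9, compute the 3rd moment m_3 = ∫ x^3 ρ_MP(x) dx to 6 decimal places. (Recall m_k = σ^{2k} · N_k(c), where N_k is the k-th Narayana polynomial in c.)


E[X³] = σ⁶ (1 + 3c + c²) (third MP moment). With σ² = 9 (so σ⁶ = 729) and c = 3/56 = 0.053571: E[X³] = 729 · (1 + 3·0.053571 + (0.053571)²) = 729 · 1.163584.

So E[X^3] = 848.252870.


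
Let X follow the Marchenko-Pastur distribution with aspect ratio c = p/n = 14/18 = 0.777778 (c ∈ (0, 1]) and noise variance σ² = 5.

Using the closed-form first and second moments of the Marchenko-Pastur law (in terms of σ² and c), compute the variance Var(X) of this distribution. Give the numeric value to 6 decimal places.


Recall the MP moments m_1 = E[X] = σ² and m_2 = E[X²] = σ⁴ (1 + c).
m_1 = E[X] = σ² = 5, so m_1² = 25.
m_2 = E[X²] = σ⁴ (1 + c) = 25 · (1 + 0.777778) = 25 · 1.777778 = 44.444444.
(Note m_2 − m_1² simplifies to c · σ⁴ = 0.777778 · 25.)

Var(X) = m_2 − m_1² = 44.444444 − 25 = 19.444444.


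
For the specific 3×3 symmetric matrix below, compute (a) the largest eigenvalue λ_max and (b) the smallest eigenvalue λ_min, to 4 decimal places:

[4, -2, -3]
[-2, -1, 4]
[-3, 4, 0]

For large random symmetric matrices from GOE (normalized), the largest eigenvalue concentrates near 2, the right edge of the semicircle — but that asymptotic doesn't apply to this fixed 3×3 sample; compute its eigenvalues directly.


Since M is real symmetric, all three eigenvalues are real; they are the roots of det(λI − M) = λ³ − (tr M) λ² + s λ − det M, where s is the sum of the principal 2×2 minors.
tr M = 4 + (-1) + 0 = 3.
s = (4·(-1) − (-2)²) + (4·0 − (-3)²) + ((-1)·0 − 4²) = -8 + (-9) + (-16) = -33.
det M (expand along row 1) = 4·(-16) − (-2)·12 + (-3)·(-11) = -7.
Characteristic polynomial: λ³ − 3λ² − 33λ + 7 = 0.
Substitute λ = y + (tr M)/3 = y + 1.000000 to remove the quadratic term: y³ + p·y + q = 0 with p = s − (tr M)²/3 = -36.000000 and q = −2(tr M)³/27 + (tr M)·s/3 − det M = -28.000000.
Three real roots ⇒ use the trigonometric (Viète) form: r = 2√(−p/3) = 6.928203, φ = arccos(3q/(p·r)) = arccos(0.336788) = 1.227293 rad.
y_k = r·cos(φ/3 − 2πk/3) for k = 0, 1, 2 gives y = 6.356489, -0.791554, -5.564934.
λ_k = y_k + 1.000000 gives λ = 7.3565, 0.2084, -4.5649 (check: the sum is 3.0000 = tr M).

Hence λ_max = 7.3565 and λ_min = -4.5649.


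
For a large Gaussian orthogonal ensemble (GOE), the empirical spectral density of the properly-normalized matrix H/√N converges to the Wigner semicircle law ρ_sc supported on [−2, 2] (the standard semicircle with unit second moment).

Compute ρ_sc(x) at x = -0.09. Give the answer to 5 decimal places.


ρ_sc(x) = (1/(2π)) √(4 − x²). With x = -0.09:
  4 − x² = 4 − (-0.09)² = 4 − 0.008100 = 3.991900.
  √(4 − x²) = 1.997974.
  1/(2π) = 0.159155.
  ρ_sc(-0.09) = 0.159155 · 1.997974 = 0.317987.

Rounded to 5 decimal places: ρ_sc(-0.09) ≈ 0.31799.


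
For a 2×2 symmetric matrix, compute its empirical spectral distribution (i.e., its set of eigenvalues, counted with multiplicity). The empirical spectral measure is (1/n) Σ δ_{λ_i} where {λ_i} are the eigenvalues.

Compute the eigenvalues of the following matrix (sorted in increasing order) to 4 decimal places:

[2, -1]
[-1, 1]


Since M is real symmetric, both eigenvalues are real; they are the roots of det(λI − M) = λ² − (tr M) λ + det M.
tr M = 2 + 1 = 3.
det M = 2·1 − (-1)² = 2 − 1 = 1.
Characteristic polynomial: λ² − 3λ + 1 = 0.
Discriminant Δ = (tr M)² − 4·det M = 9 − 4 = 5; √Δ = 2.236068.
λ = (tr M ± √Δ)/2 = (3 ± 2.236068)/2, giving (tr M − √Δ)/2 = 0.3820 and (tr M + √Δ)/2 = 2.6180.

Eigenvalues sorted in increasing order: [0.3820, 2.6180].


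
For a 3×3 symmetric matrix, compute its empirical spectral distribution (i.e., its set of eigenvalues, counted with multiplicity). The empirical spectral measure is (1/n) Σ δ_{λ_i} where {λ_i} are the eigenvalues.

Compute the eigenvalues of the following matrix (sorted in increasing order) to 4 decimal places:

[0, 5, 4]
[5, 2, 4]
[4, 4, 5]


Since M is real symmetric, all three eigenvalues are real; they are the roots of det(λI − M) = λ³ − (tr M) λ² + s λ − det M, where s is the sum of the principal 2×2 minors.
tr M = 0 + 2 + 5 = 7.
s = (0·2 − 5²) + (0·5 − 4²) + (2·5 − 4²) = -25 + (-16) + (-6) = -47.
det M (expand along row 1) = 0·(-6) − 5·9 + 4·12 = 3.
Characteristic polynomial: λ³ − 7λ² − 47λ − 3 = 0.
Substitute λ = y + (tr M)/3 = y + 2.333333 to remove the quadratic term: y³ + p·y + q = 0 with p = s − (tr M)²/3 = -63.333333 and q = −2(tr M)³/27 + (tr M)·s/3 − det M = -138.074074.
Three real roots ⇒ use the trigonometric (Viète) form: r = 2√(−p/3) = 9.189366, φ = arccos(3q/(p·r)) = arccos(0.711730) = 0.778838 rad.
y_k = r·cos(φ/3 − 2πk/3) for k = 0, 1, 2 gives y = 8.881426, -2.397788, -6.483638.
λ_k = y_k + 2.333333 gives λ = 11.2148, -0.0645, -4.1503 (check: the sum is 7.0000 = tr M).

Eigenvalues sorted in increasing order: [-4.1503, -0.0645, 11.2148].


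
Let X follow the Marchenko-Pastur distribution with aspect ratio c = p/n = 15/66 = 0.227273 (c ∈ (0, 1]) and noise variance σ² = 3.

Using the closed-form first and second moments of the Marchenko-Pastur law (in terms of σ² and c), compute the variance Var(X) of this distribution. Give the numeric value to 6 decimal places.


Recall the MP moments m_1 = E[X] = σ² and m_2 = E[X²] = σ⁴ (1 + c).
m_1 = E[X] = σ² = 3, so m_1² = 9.
m_2 = E[X²] = σ⁴ (1 + c) = 9 · (1 + 0.227273) = 9 · 1.227273 = 11.045455.
(Note m_2 − m_1² simplifies to c · σ⁴ = 0.227273 · 9.)

Var(X) = m_2 − m_1² = 11.045455 − 9 = 2.045455.


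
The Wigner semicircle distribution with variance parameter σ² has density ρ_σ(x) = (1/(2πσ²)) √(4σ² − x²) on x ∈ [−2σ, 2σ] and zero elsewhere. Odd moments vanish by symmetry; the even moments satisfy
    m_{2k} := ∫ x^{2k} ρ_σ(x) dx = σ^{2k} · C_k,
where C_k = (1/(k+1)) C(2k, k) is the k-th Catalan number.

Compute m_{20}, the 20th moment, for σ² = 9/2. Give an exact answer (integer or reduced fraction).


By the scaled semicircle moment identity, m_{2k} = σ^{2k} · C_k with k = 10.
C_10 = (1/(k+1)) · C(2k, k) = (1/11) · C(20, 10) = (1/11) · 184756 = 16796.
σ^{2k} = (σ²)^k = (9/2)^10 = 3486784401/1024.

Therefore m_{20} = σ^{20} · C_10 = (3486784401/1024) · 16796 = 14641007699799/256.


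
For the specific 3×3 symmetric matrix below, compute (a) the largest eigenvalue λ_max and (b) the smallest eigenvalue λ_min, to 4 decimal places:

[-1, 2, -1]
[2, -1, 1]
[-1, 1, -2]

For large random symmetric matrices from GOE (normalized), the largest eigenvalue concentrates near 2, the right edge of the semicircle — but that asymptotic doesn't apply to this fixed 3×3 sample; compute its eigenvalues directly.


Since M is real symmetric, all three eigenvalues are real; they are the roots of det(λI − M) = λ³ − (tr M) λ² + s λ − det M, where s is the sum of the principal 2×2 minors.
tr M = -1 + (-1) + (-2) = -4.
s = ((-1)·(-1) − 2²) + ((-1)·(-2) − (-1)²) + ((-1)·(-2) − 1²) = -3 + 1 + 1 = -1.
det M (expand along row 1) = (-1)·1 − 2·(-3) + (-1)·1 = 4.
Characteristic polynomial: λ³ + 4λ² − λ − 4 = 0.
Substitute λ = y + (tr M)/3 = y − 1.333333 to remove the quadratic term: y³ + p·y + q = 0 with p = s − (tr M)²/3 = -6.333333 and q = −2(tr M)³/27 + (tr M)·s/3 − det M = 2.074074.
Three real roots ⇒ use the trigonometric (Viète) form: r = 2√(−p/3) = 2.905933, φ = arccos(3q/(p·r)) = arccos(-0.338086) = 1.915679 rad.
y_k = r·cos(φ/3 − 2πk/3) for k = 0, 1, 2 gives y = 2.333333, 0.333333, -2.666667.
λ_k = y_k − 1.333333 gives λ = 1.0000, -1.0000, -4.0000 (check: the sum is -4.0000 = tr M).

Hence λ_max = 1.0000 and λ_min = -4.0000.


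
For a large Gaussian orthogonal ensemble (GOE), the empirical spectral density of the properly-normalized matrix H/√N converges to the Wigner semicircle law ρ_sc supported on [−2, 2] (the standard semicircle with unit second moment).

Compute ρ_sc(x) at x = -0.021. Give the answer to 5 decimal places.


ρ_sc(x) = (1/(2π)) √(4 − x²). With x = -0.021:
  4 − x² = 4 − (-0.021)² = 4 − 0.000441 = 3.999559.
  √(4 − x²) = 1.999890.
  1/(2π) = 0.159155.
  ρ_sc(-0.021) = 0.159155 · 1.999890 = 0.318292.

Rounded to 5 decimal places: ρ_sc(-0.021) ≈ 0.31829.


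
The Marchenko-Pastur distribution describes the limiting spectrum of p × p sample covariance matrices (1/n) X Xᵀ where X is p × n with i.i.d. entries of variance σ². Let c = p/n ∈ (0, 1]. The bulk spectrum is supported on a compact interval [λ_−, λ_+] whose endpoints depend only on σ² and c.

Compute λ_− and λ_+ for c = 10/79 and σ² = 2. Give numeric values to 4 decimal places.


c = 10/79 = 0.126582; √c = 0.355784.
λ_− = σ² (1 − √c)² = 2 · (1 − 0.355784)² = 2 · (0.644216)² = 0.830028.
λ_+ = σ² (1 + √c)² = 2 · (1 + 0.355784)² = 2 · (1.355784)² = 3.676301.

Rounded to 4 decimal places: λ_− ≈ 0.8300, λ_+ ≈ 3.6763.


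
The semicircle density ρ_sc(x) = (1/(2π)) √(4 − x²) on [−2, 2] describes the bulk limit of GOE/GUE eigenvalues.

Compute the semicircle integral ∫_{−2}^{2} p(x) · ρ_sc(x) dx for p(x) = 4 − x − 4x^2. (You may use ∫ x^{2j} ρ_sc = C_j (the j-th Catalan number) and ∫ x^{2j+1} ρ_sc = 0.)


Write p(x) = Σ a_i x^i, split into monomials and integrate each against ρ_sc separately.
Using ∫ x^{2j} ρ_sc = C_j = (1/(j+1)) C(2j, j) (Catalan numbers) and ∫ x^{2j+1} ρ_sc = 0 (odd monomials vanish by symmetry):
  i = 0 (even): a_0 · C_{0} = 4 · 1 = 4
  i = 1 (odd): ∫ x^1 ρ_sc = 0 (vanishes)
  i = 2 (even): a_2 · C_{1} = -4 · 1 = -4

Summing the contributions: ∫_{−2}^{2} p(x) ρ_sc(x) dx = 4 + (-4) = 0.


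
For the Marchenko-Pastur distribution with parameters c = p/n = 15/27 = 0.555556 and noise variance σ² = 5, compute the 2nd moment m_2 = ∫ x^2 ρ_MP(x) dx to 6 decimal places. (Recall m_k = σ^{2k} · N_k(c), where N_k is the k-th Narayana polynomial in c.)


E[X²] = σ⁴ (1 + c) (second MP moment). With σ² = 5 (so σ⁴ = 25) and c = 15/27 = 0.555556: E[X²] = 25 · (1 + 0.555556) = 25 · 1.555556.

So E[X^2] = 38.888889.


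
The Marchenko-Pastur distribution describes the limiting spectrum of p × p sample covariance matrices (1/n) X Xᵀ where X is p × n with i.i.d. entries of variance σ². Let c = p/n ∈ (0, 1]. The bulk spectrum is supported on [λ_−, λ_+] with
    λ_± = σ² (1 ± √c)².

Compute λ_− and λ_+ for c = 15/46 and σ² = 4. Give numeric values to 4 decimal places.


c = 15/46 = 0.326087; √c = 0.571040.
λ_− = σ² (1 − √c)² = 4 · (1 − 0.571040)² = 4 · (0.428960)² = 0.736026.
λ_+ = σ² (1 + √c)² = 4 · (1 + 0.571040)² = 4 · (1.571040)² = 9.872670.

Rounded to 4 decimal places: λ_− ≈ 0.7360, λ_+ ≈ 9.8727.


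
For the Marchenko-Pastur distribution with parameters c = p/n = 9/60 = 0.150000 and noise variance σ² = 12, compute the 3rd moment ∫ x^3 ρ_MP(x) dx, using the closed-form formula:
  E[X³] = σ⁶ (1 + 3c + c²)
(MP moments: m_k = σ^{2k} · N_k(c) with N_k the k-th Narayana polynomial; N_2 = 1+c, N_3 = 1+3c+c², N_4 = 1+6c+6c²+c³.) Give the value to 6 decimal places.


E[X³] = σ⁶ (1 + 3c + c²) (third MP moment). With σ² = 12 (so σ⁶ = 1728) and c = 9/60 = 0.150000: E[X³] = 1728 · (1 + 3·0.150000 + (0.150000)²) = 1728 · 1.472500.

So E[X^3] = 2544.480000.


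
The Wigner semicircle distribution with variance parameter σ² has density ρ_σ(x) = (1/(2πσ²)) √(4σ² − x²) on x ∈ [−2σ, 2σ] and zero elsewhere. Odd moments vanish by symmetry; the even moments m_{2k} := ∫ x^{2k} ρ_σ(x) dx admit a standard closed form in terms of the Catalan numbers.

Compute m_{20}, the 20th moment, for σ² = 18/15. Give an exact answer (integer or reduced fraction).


By the scaled semicircle moment identity, m_{2k} = σ^{2k} · C_k with k = 10.
C_10 = (1/(k+1)) · C(2k, k) = (1/11) · C(20, 10) = (1/11) · 184756 = 16796.
σ^{2k} = (σ²)^k = (18/15)^10 = 60466176/9765625.

Therefore m_{20} = σ^{20} · C_10 = (60466176/9765625) · 16796 = 1015589892096/9765625.


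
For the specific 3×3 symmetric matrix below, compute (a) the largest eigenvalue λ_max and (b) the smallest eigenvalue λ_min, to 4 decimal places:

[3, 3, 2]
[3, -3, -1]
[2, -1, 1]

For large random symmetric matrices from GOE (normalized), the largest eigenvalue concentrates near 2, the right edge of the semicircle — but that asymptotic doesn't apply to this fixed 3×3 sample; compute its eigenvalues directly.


Since M is real symmetric, all three eigenvalues are real; they are the roots of det(λI − M) = λ³ − (tr M) λ² + s λ − det M, where s is the sum of the principal 2×2 minors.
tr M = 3 + (-3) + 1 = 1.
s = (3·(-3) − 3²) + (3·1 − 2²) + ((-3)·1 − (-1)²) = -18 + (-1) + (-4) = -23.
det M (expand along row 1) = 3·(-4) − 3·5 + 2·3 = -21.
Characteristic polynomial: λ³ − λ² − 23λ + 21 = 0.
Substitute λ = y + (tr M)/3 = y + 0.333333 to remove the quadratic term: y³ + p·y + q = 0 with p = s − (tr M)²/3 = -23.333333 and q = −2(tr M)³/27 + (tr M)·s/3 − det M = 13.259259.
Three real roots ⇒ use the trigonometric (Viète) form: r = 2√(−p/3) = 5.577734, φ = arccos(3q/(p·r)) = arccos(-0.305637) = 1.881404 rad.
y_k = r·cos(φ/3 − 2πk/3) for k = 0, 1, 2 gives y = 4.516360, 0.576464, -5.092824.
λ_k = y_k + 0.333333 gives λ = 4.8497, 0.9098, -4.7595 (check: the sum is 1.0000 = tr M).

Hence λ_max = 4.8497 and λ_min = -4.7595.


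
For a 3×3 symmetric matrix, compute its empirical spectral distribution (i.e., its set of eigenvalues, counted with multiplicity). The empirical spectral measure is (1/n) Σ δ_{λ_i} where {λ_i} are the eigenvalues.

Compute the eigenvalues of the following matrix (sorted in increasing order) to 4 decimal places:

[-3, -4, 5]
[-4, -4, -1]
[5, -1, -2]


Since M is real symmetric, all three eigenvalues are real; they are the roots of det(λI − M) = λ³ − (tr M) λ² + s λ − det M, where s is the sum of the principal 2×2 minors.
tr M = -3 + (-4) + (-2) = -9.
s = ((-3)·(-4) − (-4)²) + ((-3)·(-2) − 5²) + ((-4)·(-2) − (-1)²) = -4 + (-19) + 7 = -16.
det M (expand along row 1) = (-3)·7 − (-4)·13 + 5·24 = 151.
Characteristic polynomial: λ³ + 9λ² − 16λ − 151 = 0.
Substitute λ = y + (tr M)/3 = y − 3.000000 to remove the quadratic term: y³ + p·y + q = 0 with p = s − (tr M)²/3 = -43.000000 and q = −2(tr M)³/27 + (tr M)·s/3 − det M = -49.000000.
Three real roots ⇒ use the trigonometric (Viète) form: r = 2√(−p/3) = 7.571878, φ = arccos(3q/(p·r)) = arccos(0.451487) = 1.102365 rad.
y_k = r·cos(φ/3 − 2πk/3) for k = 0, 1, 2 gives y = 7.066414, -1.177503, -5.888911.
λ_k = y_k − 3.000000 gives λ = 4.0664, -4.1775, -8.8889 (check: the sum is -9.0000 = tr M).

Eigenvalues sorted in increasing order: [-8.8889, -4.1775, 4.0664].


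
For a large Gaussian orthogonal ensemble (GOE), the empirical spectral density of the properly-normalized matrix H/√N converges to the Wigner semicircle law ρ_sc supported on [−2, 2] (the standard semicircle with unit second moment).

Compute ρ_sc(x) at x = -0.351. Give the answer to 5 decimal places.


ρ_sc(x) = (1/(2π)) √(4 − x²). With x = -0.351:
  4 − x² = 4 − (-0.351)² = 4 − 0.123201 = 3.876799.
  √(4 − x²) = 1.968959.
  1/(2π) = 0.159155.
  ρ_sc(-0.351) = 0.159155 · 1.968959 = 0.313370.

Rounded to 5 decimal places: ρ_sc(-0.351) ≈ 0.31337.
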